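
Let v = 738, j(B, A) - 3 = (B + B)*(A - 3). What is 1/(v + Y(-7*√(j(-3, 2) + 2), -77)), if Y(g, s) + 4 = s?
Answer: 1/657 ≈ 0.0015221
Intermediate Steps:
j(B, A) = 3 + 2*B*(-3 + A) (j(B, A) = 3 + (B + B)*(A - 3) = 3 + (2*B)*(-3 + A) = 3 + 2*B*(-3 + A))
Y(g, s) = -4 + s
1/(v + Y(-7*√(j(-3, 2) + 2), -77)) = 1/(738 + (-4 - 77)) = 1/(738 - 81) = 1/657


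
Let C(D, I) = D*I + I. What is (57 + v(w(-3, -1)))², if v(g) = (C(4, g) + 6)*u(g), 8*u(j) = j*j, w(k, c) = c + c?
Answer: 3025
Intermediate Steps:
w(k, c) = 2*c
C(D, I) = I + D*I
u(j) = j²/8 (u(j) = (j*j)/8 = j²/8)
v(g) = g²*(6 + 5*g)/8 (v(g) = (g*(1 + 4) + 6)*(g²/8) = (g*5 + 6)*(g²/8) = (5*g + 6)*(g²/8) = (6 + 5*g)*(g²/8) = g²*(6 + 5*g)/8)
(57 + v(w(-3, -1)))² = (57 + (2*(-1))²*(6 + 5*(2*(-1)))/8)² = (57 + (⅛)*(-2)²*(6 + 5*(-2)))² = (57 + (⅛)*4*(6 - 10))² = (57 + (⅛)*4*(-4))² = (57 - 2)² = 55² = 3025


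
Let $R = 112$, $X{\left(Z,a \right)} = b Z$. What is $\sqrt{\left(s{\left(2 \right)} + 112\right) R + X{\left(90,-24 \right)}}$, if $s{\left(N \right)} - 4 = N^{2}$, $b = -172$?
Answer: $2 i \sqrt{510} \approx 45.166 i$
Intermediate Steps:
$X{\left(Z,a \right)} = - 172 Z$
$s{\left(N \right)} = 4 + N^{2}$
$\sqrt{\left(s{\left(2 \right)} + 112\right) R + X{\left(90,-24 \right)}} = \sqrt{\left(\left(4 + 2^{2}\right) + 112\right) 112 - 15480} = \sqrt{\left(\left(4 + 4\right) + 112\right) 112 - 15480} = \sqrt{\left(8 + 112\right) 112 - 15480} = \sqrt{120 \cdot 112 - 15480} = \sqrt{13440 - 15480} = \sqrt{-2040} = 2 i \sqrt{510}$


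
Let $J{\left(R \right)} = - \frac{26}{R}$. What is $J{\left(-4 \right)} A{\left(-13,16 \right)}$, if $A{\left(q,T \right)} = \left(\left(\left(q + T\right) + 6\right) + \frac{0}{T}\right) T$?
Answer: $936$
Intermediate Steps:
$A{\left(q,T \right)} = T \left(6 + T + q\right)$ ($A{\left(q,T \right)} = \left(\left(\left(T + q\right) + 6\right) + 0\right) T = \left(\left(6 + T + q\right) + 0\right) T = \left(6 + T + q\right) T = T \left(6 + T + q\right)$)
$J{\left(-4 \right)} A{\left(-13,16 \right)} = - \frac{26}{-4} \cdot 16 \left(6 + 16 - 13\right) = \left(-26\right) \left(- \frac{1}{4}\right) 16 \cdot 9 = \frac{13}{2} \cdot 144 = 936$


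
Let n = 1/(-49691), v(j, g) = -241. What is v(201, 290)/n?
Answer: 11975531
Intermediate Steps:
n = -1/49691 ≈ -2.0124e-5
v(201, 290)/n = -241/(-1/49691) = -241*(-49691) = 11975531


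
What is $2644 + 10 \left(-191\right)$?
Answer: $734$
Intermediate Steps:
$2644 + 10 \left(-191\right) = 2644 - 1910 = 734$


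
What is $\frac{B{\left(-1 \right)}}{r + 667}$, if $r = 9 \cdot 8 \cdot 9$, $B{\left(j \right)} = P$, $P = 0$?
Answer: $0$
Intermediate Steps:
$B{\left(j \right)} = 0$
$r = 648$ ($r = 72 \cdot 9 = 648$)
$\frac{B{\left(-1 \right)}}{r + 667} = \frac{1}{648 + 667} \cdot 0 = \frac{1}{1315} \cdot 0 = 0$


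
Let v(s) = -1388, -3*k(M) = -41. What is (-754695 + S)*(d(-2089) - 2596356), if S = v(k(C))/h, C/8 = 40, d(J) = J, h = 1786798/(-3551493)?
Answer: 1745580841244336535/893399 ≈ 1.9539e+12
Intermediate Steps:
h = -1786798/3551493 (h = 1786798*(-1/3551493) = -1786798/3551493 ≈ -0.50311)
C = 320 (C = 8*40 = 320)
k(M) = 41/3 (k(M) = -⅓*(-41) = 41/3)
S = 2464736142/893399 (S = -1388/(-1786798/3551493) = -1388*(-3551493/1786798) = 2464736142/893399 ≈ 2758.8)
(-754695 + S)*(d(-2089) - 2596356) = (-754695 + 2464736142/893399)*(-2089 - 2596356) = -671779022163/893399*(-2598445) = 1745580841244336535/893399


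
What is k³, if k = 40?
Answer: 64000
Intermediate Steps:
k³ = 40³ = 64000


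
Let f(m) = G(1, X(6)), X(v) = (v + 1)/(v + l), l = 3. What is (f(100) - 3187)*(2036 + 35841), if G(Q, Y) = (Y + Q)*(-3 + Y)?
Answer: -9789954559/81 ≈ -1.2086e+8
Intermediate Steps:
X(v) = (1 + v)/(3 + v) (X(v) = (v + 1)/(v + 3) = (1 + v)/(3 + v))
G(Q, Y) = (-3 + Y)*(Q + Y) (G(Q, Y) = (Q + Y)*(-3 + Y) = (-3 + Y)*(Q + Y))
f(m) = -320/81 (f(m) = ((1 + 6)/(3 + 6))**2 - 3*1 - 3*(1 + 6)/(3 + 6) + 1*((1 + 6)/(3 + 6)) = (7/9)**2 - 3 - 3*7/9 + 1*(7/9) = 49/81 - 3 - 7/3 + 7/9 = -320/81)
(f(100) - 3187)*(2036 + 35841) = (-320/81 - 3187)*(2036 + 35841) = -258467/81*37877 = -9789954559/81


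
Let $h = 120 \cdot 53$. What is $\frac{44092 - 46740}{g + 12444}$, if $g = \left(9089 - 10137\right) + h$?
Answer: $- \frac{662}{4439} \approx -0.14913$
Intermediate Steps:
$h = 6360$
$g = 5312$ ($g = \left(9089 - 10137\right) + 6360 = -1048 + 6360 = 5312$)
$\frac{44092 - 46740}{g + 12444} = \frac{44092 - 46740}{5312 + 12444} = - \frac{2648}{17756} = \left(-2648\right) \frac{1}{17756} = - \frac{662}{4439}$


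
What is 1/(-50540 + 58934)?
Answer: 1/8394 ≈ 0.00011913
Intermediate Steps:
1/(-50540 + 58934) = 1/8394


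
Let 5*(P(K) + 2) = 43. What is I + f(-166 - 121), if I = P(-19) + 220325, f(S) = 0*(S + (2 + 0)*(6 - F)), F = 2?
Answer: 1101658/5 ≈ 2.2033e+5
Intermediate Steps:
P(K) = 33/5 (P(K) = -2 + (⅕)*43 = -2 + 43/5 = 33/5)
f(S) = 0 (f(S) = 0*(S + (2 + 0)*(6 - 1*2)) = 0*(S + 2*(6 - 2)) = 0*(S + 2*4) = 0*(S + 8) = 0*(8 + S) = 0)
I = 1101658/5 (I = 33/5 + 220325 = 1101658/5 ≈ 2.2033e+5)
I + f(-166 - 121) = 1101658/5 + 0 = 1101658/5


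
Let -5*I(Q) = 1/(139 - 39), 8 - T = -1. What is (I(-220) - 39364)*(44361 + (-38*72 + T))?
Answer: -409720214817/250 ≈ -1.6389e+9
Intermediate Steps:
T = 9 (T = 8 - 1*(-1) = 8 + 1 = 9)
I(Q) = -1/500 (I(Q) = -1/(5*(139 - 39)) = -1/5/100 = -1/5*1/100 = -1/500)
(I(-220) - 39364)*(44361 + (-38*72 + T)) = (-1/500 - 39364)*(44361 + (-38*72 + 9)) = -19682001*(44361 + (-2736 + 9))/500 = -19682001*(44361 - 2727)/500 = -19682001/500*41634 = -409720214817/250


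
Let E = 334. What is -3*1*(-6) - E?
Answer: -316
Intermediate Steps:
-3*1*(-6) - E = -3*1*(-6) - 1*334 = -3*(-6) - 334 = 18 - 334 = -316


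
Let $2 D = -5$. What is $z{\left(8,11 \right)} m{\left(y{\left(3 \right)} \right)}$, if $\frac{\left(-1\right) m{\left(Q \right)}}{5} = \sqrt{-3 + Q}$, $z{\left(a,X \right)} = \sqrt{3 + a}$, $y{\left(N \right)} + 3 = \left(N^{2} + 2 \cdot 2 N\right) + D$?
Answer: $- \frac{25 \sqrt{22}}{2} \approx -58.63$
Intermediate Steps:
$D = - \frac{5}{2}$ ($D = \frac{1}{2} \left(-5\right) = - \frac{5}{2} \approx -2.5$)
$y{\left(N \right)} = - \frac{11}{2} + N^{2} + 4 N$ ($y{\left(N \right)} = -3 - \left(\frac{5}{2} - N^{2} - 2 \cdot 2 N\right) = -3 - \left(\frac{5}{2} - N^{2} - 4 N\right) = -3 + \left(- \frac{5}{2} + N^{2} + 4 N\right) = - \frac{11}{2} + N^{2} + 4 N$)
$m{\left(Q \right)} = - 5 \sqrt{-3 + Q}$
$z{\left(8,11 \right)} m{\left(y{\left(3 \right)} \right)} = \sqrt{3 + 8} \left(- 5 \sqrt{-3 + \left(- \frac{11}{2} + 3^{2} + 4 \cdot 3\right)}\right) = \sqrt{11} \left(- 5 \sqrt{-3 + \left(- \frac{11}{2} + 9 + 12\right)}\right) = \sqrt{11} \left(- 5 \sqrt{-3 + \frac{31}{2}}\right) = \sqrt{11} \left(- 5 \sqrt{\frac{25}{2}}\right) = \sqrt{11} \left(- 5 \frac{5 \sqrt{2}}{2}\right) = \sqrt{11} \left(- \frac{25 \sqrt{2}}{2}\right) = - \frac{25 \sqrt{22}}{2}$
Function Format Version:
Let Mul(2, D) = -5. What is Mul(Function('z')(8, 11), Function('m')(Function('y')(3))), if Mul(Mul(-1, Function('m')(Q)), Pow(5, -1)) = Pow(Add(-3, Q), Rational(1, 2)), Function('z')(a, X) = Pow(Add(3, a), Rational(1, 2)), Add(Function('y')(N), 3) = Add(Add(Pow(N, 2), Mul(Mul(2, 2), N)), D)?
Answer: Mul(Rational(-25, 2), Pow(22, Rational(1, 2))) ≈ -58.630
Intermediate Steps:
D = Rational(-5, 2) (D = Mul(Rational(1, 2), -5) = Rational(-5, 2) ≈ -2.5000)
Function('y')(N) = Add(Rational(-11, 2), Pow(N, 2), Mul(4, N)) (Function('y')(N) = Add(-3, Add(Add(Pow(N, 2), Mul(Mul(2, 2), N)), Rational(-5, 2))) = Add(-3, Add(Add(Pow(N, 2), Mul(4, N)), Rational(-5, 2))) = Add(-3, Add(Rational(-5, 2), Pow(N, 2), Mul(4, N))) = Add(Rational(-11, 2), Pow(N, 2), Mul(4, N)))
Function('m')(Q) = Mul(-5, Pow(Add(-3, Q), Rational(1, 2)))
Mul(Function('z')(8, 11), Function('m')(Function('y')(3))) = Mul(Pow(Add(3, 8), Rational(1, 2)), Mul(-5, Pow(Add(-3, Add(Rational(-11, 2), Pow(3, 2), Mul(4, 3))), Rational(1, 2)))) = Mul(Pow(11, Rational(1, 2)), Mul(-5, Pow(Add(-3, Add(Rational(-11, 2), 9, 12)), Rational(1, 2)))) = Mul(Pow(11, Rational(1, 2)), Mul(-5, Pow(Add(-3, Rational(31, 2)), Rational(1, 2)))) = Mul(Pow(11, Rational(1, 2)), Mul(-5, Pow(Rational(25, 2), Rational(1, 2)))) = Mul(Pow(11, Rational(1, 2)), Mul(-5, Mul(Rational(5, 2), Pow(2, Rational(1, 2))))) = Mul(Pow(11, Rational(1, 2)), Mul(Rational(-25, 2), Pow(2, Rational(1, 2)))) = Mul(Rational(-25, 2), Pow(22, Rational(1, 2)))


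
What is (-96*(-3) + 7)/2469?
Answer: 295/2469 ≈ 0.11948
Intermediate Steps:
(-96*(-3) + 7)/2469 = (-24*(-12) + 7)*(1/2469) = (288 + 7)*(1/2469) = 295*(1/2469) = 295/2469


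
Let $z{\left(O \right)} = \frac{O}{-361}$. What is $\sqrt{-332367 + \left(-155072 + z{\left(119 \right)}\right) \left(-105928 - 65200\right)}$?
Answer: $\frac{\sqrt{9579815578721}}{19} \approx 1.629 \cdot 10^{5}$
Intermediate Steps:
$z{\left(O \right)} = - \frac{O}{361}$ ($z{\left(O \right)} = O \left(- \frac{1}{361}\right) = - \frac{O}{361}$)
$\sqrt{-332367 + \left(-155072 + z{\left(119 \right)}\right) \left(-105928 - 65200\right)} = \sqrt{-332367 + \left(-155072 - \frac{119}{361}\right) \left(-105928 - 65200\right)} = \sqrt{-332367 + \left(-155072 - \frac{119}{361}\right) \left(-171128\right)} = \sqrt{-332367 - - \frac{9579935563208}{361}} = \sqrt{-332367 + \frac{9579935563208}{361}} = \sqrt{\frac{9579815578721}{361}} = \frac{\sqrt{9579815578721}}{19}$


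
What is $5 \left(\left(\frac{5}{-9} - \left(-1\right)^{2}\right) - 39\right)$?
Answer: $- \frac{1825}{9} \approx -202.78$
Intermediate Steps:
$5 \left(\left(\frac{5}{-9} - \left(-1\right)^{2}\right) - 39\right) = 5 \left(\left(5 \left(- \frac{1}{9}\right) - 1\right) - 39\right) = 5 \left(\left(- \frac{5}{9} - 1\right) - 39\right) = 5 \left(- \frac{14}{9} - 39\right) = 5 \left(- \frac{365}{9}\right) = - \frac{1825}{9}$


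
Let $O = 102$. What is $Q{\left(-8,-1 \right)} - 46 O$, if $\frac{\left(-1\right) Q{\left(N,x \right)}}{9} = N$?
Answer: $-4620$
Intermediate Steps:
$Q{\left(N,x \right)} = - 9 N$
$Q{\left(-8,-1 \right)} - 46 O = \left(-9\right) \left(-8\right) - 4692 = 72 - 4692 = -4620$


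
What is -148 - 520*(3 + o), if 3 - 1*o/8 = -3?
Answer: -26668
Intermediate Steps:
o = 48 (o = 24 - 8*(-3) = 24 + 24 = 48)
-148 - 520*(3 + o) = -148 - 520*(3 + 48) = -148 - 520*51 = -148 - 130*204 = -148 - 26520 = -26668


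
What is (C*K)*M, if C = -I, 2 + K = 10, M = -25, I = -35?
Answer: -7000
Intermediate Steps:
K = 8 (K = -2 + 10 = 8)
C = 35 (C = -1*(-35) = 35)
(C*K)*M = (35*8)*(-25) = 280*(-25) = -7000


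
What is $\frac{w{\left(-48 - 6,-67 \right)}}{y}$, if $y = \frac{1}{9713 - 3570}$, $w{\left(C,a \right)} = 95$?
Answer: $583585$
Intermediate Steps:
$y = \frac{1}{6143} \approx 0.00016279$
$\frac{w{\left(-48 - 6,-67 \right)}}{y} = 95 \frac{1}{\frac{1}{6143}} = 95 \cdot 6143 = 583585$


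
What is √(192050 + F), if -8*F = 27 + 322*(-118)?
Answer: √3148738/4 ≈ 443.62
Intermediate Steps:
F = 37969/8 (F = -(27 + 322*(-118))/8 = -(27 - 37996)/8 = -⅛*(-37969) = 37969/8 ≈ 4746.1)
√(192050 + F) = √(192050 + 37969/8) = √(1574369/8) = √3148738/4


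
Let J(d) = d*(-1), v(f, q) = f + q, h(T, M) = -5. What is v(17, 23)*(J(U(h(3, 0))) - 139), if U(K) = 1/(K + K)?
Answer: -5556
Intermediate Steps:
U(K) = 1/(2*K)
J(d) = -d
v(17, 23)*(J(U(h(3, 0))) - 139) = (17 + 23)*(-1/(2*(-5)) - 139) = 40*(-(-1)/(2*5) - 139) = 40*(-1*(-⅒) - 139) = 40*(⅒ - 139) = 40*(-1389/10) = -5556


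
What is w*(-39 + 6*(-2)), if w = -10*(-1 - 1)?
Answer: -1020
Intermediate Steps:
w = 20 (w = -10*(-2) = -5*(-4) = 20)
w*(-39 + 6*(-2)) = 20*(-39 + 6*(-2)) = 20*(-39 - 12) = 20*(-51) = -1020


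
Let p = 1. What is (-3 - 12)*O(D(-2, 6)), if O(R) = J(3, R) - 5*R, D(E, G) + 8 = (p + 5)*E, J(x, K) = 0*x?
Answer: -1500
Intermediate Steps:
J(x, K) = 0
D(E, G) = -8 + 6*E (D(E, G) = -8 + (1 + 5)*E = -8 + 6*E)
O(R) = -5*R (O(R) = 0 - 5*R = -5*R)
(-3 - 12)*O(D(-2, 6)) = (-3 - 12)*(-5*(-8 + 6*(-2))) = -(-75)*(-8 - 12) = -(-75)*(-20) = -15*100 = -1500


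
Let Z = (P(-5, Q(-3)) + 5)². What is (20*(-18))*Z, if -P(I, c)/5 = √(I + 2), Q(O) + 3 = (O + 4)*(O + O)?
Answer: 18000 + 18000*I*√3 ≈ 18000.0 + 31177.0*I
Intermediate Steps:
Q(O) = -3 + 2*O*(4 + O) (Q(O) = -3 + (O + 4)*(O + O) = -3 + (4 + O)*(2*O) = -3 + 2*O*(4 + O))
P(I, c) = -5*√(2 + I) (P(I, c) = -5*√(I + 2) = -5*√(2 + I))
Z = (5 - 5*I*√3)² (Z = (-5*√(2 - 5) + 5)² = (-5*I*√3 + 5)² = (5 - 5*I*√3)² ≈ -50.0 - 86.603*I)
(20*(-18))*Z = (20*(-18))*(25*(1 - I*√3)²) = -9000*(1 - I*√3)²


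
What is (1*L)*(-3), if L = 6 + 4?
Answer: -30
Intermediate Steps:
L = 10
(1*L)*(-3) = (1*10)*(-3) = 10*(-3) = -30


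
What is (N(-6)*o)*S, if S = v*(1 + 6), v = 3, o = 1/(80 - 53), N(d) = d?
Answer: -14/3 ≈ -4.6667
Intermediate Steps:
o = 1/27 ≈ 0.037037
S = 21 (S = 3*(1 + 6) = 3*7 = 21)
(N(-6)*o)*S = -6*1/27*21 = -2/9*21 = -14/3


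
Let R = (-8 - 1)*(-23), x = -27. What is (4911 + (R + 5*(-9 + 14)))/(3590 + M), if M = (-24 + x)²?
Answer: 5143/6191 ≈ 0.83072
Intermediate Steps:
R = 207 (R = -9*(-23) = 207)
M = 2601 (M = (-24 - 27)² = (-51)² = 2601)
(4911 + (R + 5*(-9 + 14)))/(3590 + M) = (4911 + (207 + 5*(-9 + 14)))/(3590 + 2601) = (4911 + (207 + 5*5))/6191 = (4911 + (207 + 25))*(1/6191) = (4911 + 232)*(1/6191) = 5143*(1/6191) = 5143/6191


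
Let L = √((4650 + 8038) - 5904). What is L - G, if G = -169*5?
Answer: 845 + 8*√106 ≈ 927.37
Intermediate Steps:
G = -845
L = 8*√106 (L = √(12688 - 5904) = √6784 = 8*√106 ≈ 82.365)
L - G = 8*√106 - 1*(-845) = 8*√106 + 845 = 845 + 8*√106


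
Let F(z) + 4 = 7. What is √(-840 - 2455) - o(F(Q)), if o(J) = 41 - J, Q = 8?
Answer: -38 + I*√3295 ≈ -38.0 + 57.402*I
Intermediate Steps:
F(z) = 3 (F(z) = -4 + 7 = 3)
√(-840 - 2455) - o(F(Q)) = √(-840 - 2455) - (41 - 1*3) = √(-3295) - (41 - 3) = I*√3295 - 1*38 = I*√3295 - 38 = -38 + I*√3295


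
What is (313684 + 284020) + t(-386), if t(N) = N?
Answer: 597318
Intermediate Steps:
(313684 + 284020) + t(-386) = (313684 + 284020) - 386 = 597704 - 386 = 597318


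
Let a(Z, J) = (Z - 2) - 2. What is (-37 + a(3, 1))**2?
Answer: 1444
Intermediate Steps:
a(Z, J) = -4 + Z (a(Z, J) = (-2 + Z) - 2 = -4 + Z)
(-37 + a(3, 1))**2 = (-37 + (-4 + 3))**2 = (-37 - 1)**2 = (-38)**2 = 1444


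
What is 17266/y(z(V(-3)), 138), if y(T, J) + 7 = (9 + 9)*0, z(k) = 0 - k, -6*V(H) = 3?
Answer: -17266/7 ≈ -2466.6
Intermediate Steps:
V(H) = -½ (V(H) = -⅙*3 = -½)
z(k) = -k
y(T, J) = -7 (y(T, J) = -7 + (9 + 9)*0 = -7 + 18*0 = -7 + 0 = -7)
17266/y(z(V(-3)), 138) = 17266/(-7) = 17266*(-⅐) = -17266/7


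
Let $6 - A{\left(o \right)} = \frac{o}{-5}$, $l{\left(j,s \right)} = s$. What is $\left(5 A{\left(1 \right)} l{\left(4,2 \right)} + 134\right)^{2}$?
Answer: $38416$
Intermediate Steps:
$A{\left(o \right)} = 6 + \frac{o}{5}$ ($A{\left(o \right)} = 6 - \frac{o}{-5} = 6 - o \left(- \frac{1}{5}\right) = 6 - - \frac{o}{5} = 6 + \frac{o}{5}$)
$\left(5 A{\left(1 \right)} l{\left(4,2 \right)} + 134\right)^{2} = \left(5 \left(6 + \frac{1}{5} \cdot 1\right) 2 + 134\right)^{2} = \left(5 \left(6 + \frac{1}{5}\right) 2 + 134\right)^{2} = \left(5 \cdot \frac{31}{5} \cdot 2 + 134\right)^{2} = \left(31 \cdot 2 + 134\right)^{2} = \left(62 + 134\right)^{2} = 196^{2} = 38416$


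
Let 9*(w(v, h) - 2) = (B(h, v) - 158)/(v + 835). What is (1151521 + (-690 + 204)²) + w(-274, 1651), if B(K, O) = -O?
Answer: 7006593347/5049 ≈ 1.3877e+6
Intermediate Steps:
w(v, h) = 2 + (-158 - v)/(9*(835 + v)) (w(v, h) = 2 + ((-v - 158)/(v + 835))/9 = 2 + ((-158 - v)/(835 + v))/9 = 2 + (-158 - v)/(9*(835 + v)))
(1151521 + (-690 + 204)²) + w(-274, 1651) = (1151521 + (-690 + 204)²) + (14872 + 17*(-274))/(9*(835 - 274)) = (1151521 + (-486)²) + (⅑)*(14872 - 4658)/561 = (1151521 + 236196) + (⅑)*(1/561)*10214 = 1387717 + 10214/5049 = 7006593347/5049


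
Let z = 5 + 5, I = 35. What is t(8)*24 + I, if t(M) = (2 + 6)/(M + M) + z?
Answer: 287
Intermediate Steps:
z = 10
t(M) = 10 + 4/M (t(M) = (2 + 6)/(M + M) + 10 = 8/((2*M)) + 10 = 8*(1/(2*M)) + 10 = 4/M + 10 = 10 + 4/M)
t(8)*24 + I = (10 + 4/8)*24 + 35 = (10 + 4*(1/8))*24 + 35 = (10 + 1/2)*24 + 35 = (21/2)*24 + 35 = 252 + 35 = 287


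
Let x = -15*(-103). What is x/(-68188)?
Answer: -1545/68188 ≈ -0.022658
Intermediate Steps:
x = 1545
x/(-68188) = 1545/(-68188) = 1545*(-1/68188) = -1545/68188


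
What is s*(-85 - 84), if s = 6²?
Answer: -6084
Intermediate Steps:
s = 36
s*(-85 - 84) = 36*(-85 - 84) = 36*(-169) = -6084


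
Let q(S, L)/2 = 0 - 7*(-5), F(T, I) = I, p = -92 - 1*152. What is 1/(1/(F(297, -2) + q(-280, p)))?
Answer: 68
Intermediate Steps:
p = -244 (p = -92 - 152 = -244)
q(S, L) = 70 (q(S, L) = 2*(0 - 7*(-5)) = 2*(0 + 35) = 2*35 = 70)
1/(1/(F(297, -2) + q(-280, p))) = 1/(1/(-2 + 70)) = 1/(1/68) = 68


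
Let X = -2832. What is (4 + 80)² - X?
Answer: 9888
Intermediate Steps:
(4 + 80)² - X = (4 + 80)² - 1*(-2832) = 84² + 2832 = 7056 + 2832 = 9888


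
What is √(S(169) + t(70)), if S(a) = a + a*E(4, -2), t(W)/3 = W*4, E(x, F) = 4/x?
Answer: √1178 ≈ 34.322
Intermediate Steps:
t(W) = 12*W (t(W) = 3*(W*4) = 3*(4*W) = 12*W)
S(a) = 2*a (S(a) = a + a*(4/4) = a + a*(4*(¼)) = a + a*1 = a + a = 2*a)
√(S(169) + t(70)) = √(2*169 + 12*70) = √(338 + 840) = √1178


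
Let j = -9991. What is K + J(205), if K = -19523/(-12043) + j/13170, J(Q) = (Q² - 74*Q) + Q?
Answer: 4292023544897/158606310 ≈ 27061.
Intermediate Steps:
J(Q) = Q² - 73*Q
K = 136796297/158606310 (K = -19523/(-12043) - 9991/13170 = -19523*(-1/12043) - 9991*1/13170 = 19523/12043 - 9991/13170 = 136796297/158606310 ≈ 0.86249)
K + J(205) = 136796297/158606310 + 205*(-73 + 205) = 136796297/158606310 + 205*132 = 136796297/158606310 + 27060 = 4292023544897/158606310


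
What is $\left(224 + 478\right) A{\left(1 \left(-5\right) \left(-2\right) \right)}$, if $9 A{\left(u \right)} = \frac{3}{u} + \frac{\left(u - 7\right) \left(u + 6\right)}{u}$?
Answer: $\frac{1989}{5} \approx 397.8$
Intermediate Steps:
$A{\left(u \right)} = \frac{1}{3 u} + \frac{\left(-7 + u\right) \left(6 + u\right)}{9 u}$ ($A{\left(u \right)} = \frac{\frac{3}{u} + \frac{\left(u - 7\right) \left(u + 6\right)}{u}}{9} = \frac{\frac{3}{u} + \frac{\left(-7 + u\right) \left(6 + u\right)}{u}}{9} = \frac{1}{3 u} + \frac{\left(-7 + u\right) \left(6 + u\right)}{9 u}$)
$\left(224 + 478\right) A{\left(1 \left(-5\right) \left(-2\right) \right)} = \left(224 + 478\right) \frac{-39 + 1 \left(-5\right) \left(-2\right) \left(-1 + 1 \left(-5\right) \left(-2\right)\right)}{9 \cdot 1 \left(-5\right) \left(-2\right)} = 702 \frac{-39 + \left(-5\right) \left(-2\right) \left(-1 - -10\right)}{9 \left(\left(-5\right) \left(-2\right)\right)} = 702 \frac{-39 + 10 \left(-1 + 10\right)}{9 \cdot 10} = 702 \cdot \frac{1}{9} \cdot \frac{1}{10} \left(-39 + 10 \cdot 9\right) = 702 \cdot \frac{1}{9} \cdot \frac{1}{10} \left(-39 + 90\right) = 702 \cdot \frac{1}{9} \cdot \frac{1}{10} \cdot 51 = 702 \cdot \frac{17}{30} = \frac{1989}{5}$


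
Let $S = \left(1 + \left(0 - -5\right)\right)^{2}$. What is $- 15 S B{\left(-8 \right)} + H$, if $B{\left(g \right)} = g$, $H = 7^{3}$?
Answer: $4663$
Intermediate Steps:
$H = 343$
$S = 36$ ($S = \left(1 + \left(0 + 5\right)\right)^{2} = \left(1 + 5\right)^{2} = 6^{2} = 36$)
$- 15 S B{\left(-8 \right)} + H = \left(-15\right) 36 \left(-8\right) + 343 = \left(-540\right) \left(-8\right) + 343 = 4320 + 343 = 4663$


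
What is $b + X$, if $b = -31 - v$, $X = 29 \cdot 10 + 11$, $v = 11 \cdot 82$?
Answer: $-632$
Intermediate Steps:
$v = 902$
$X = 301$ ($X = 290 + 11 = 301$)
$b = -933$ ($b = -31 - 902 = -933$)
$b + X = -933 + 301 = -632$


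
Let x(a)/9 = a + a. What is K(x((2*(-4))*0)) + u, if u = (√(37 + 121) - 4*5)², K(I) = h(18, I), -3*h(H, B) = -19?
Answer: 1693/3 - 40*√158 ≈ 61.541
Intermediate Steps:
x(a) = 18*a (x(a) = 9*(a + a) = 9*(2*a) = 18*a)
h(H, B) = 19/3 (h(H, B) = -⅓*(-19) = 19/3)
K(I) = 19/3
u = (-20 + √158)² (u = (√158 - 20)² = (-20 + √158)² ≈ 55.208)
K(x((2*(-4))*0)) + u = 19/3 + (20 - √158)²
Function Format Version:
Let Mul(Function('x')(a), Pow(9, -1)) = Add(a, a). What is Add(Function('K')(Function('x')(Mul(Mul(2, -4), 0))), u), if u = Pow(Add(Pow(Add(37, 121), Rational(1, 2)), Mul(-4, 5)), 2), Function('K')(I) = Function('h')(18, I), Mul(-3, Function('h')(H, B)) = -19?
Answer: Add(Rational(1693, 3), Mul(-40, Pow(158, Rational(1, 2)))) ≈ 61.541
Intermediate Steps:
Function('x')(a) = Mul(18, a) (Function('x')(a) = Mul(9, Add(a, a)) = Mul(9, Mul(2, a)) = Mul(18, a))
Function('h')(H, B) = Rational(19, 3) (Function('h')(H, B) = Mul(Rational(-1, 3), -19) = Rational(19, 3))
Function('K')(I) = Rational(19, 3)
u = Pow(Add(-20, Pow(158, Rational(1, 2))), 2) (u = Pow(Add(Pow(158, Rational(1, 2)), -20), 2) = Pow(Add(-20, Pow(158, Rational(1, 2))), 2) ≈ 55.208)
Add(Function('K')(Function('x')(Mul(Mul(2, -4), 0))), u) = Add(Rational(19, 3), Pow(Add(20, Mul(-1, Pow(158, Rational(1, 2)))), 2))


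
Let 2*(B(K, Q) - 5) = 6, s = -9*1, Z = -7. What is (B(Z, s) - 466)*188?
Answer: -86104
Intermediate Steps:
s = -9
B(K, Q) = 8 (B(K, Q) = 5 + (1/2)*6 = 5 + 3 = 8)
(B(Z, s) - 466)*188 = (8 - 466)*188 = -458*188 = -86104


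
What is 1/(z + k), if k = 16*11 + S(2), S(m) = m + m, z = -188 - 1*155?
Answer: -1/163 ≈ -0.0061350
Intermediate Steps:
z = -343 (z = -188 - 155 = -343)
S(m) = 2*m
k = 180 (k = 16*11 + 2*2 = 176 + 4 = 180)
1/(z + k) = 1/(-343 + 180) = 1/(-163) = -1/163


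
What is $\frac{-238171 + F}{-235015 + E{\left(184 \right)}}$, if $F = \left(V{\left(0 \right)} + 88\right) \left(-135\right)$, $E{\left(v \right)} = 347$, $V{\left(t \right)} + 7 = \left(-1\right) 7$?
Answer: $\frac{248161}{234668} \approx 1.0575$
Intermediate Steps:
$V{\left(t \right)} = -14$ ($V{\left(t \right)} = -7 - 7 = -14$)
$F = -9990$ ($F = \left(-14 + 88\right) \left(-135\right) = 74 \left(-135\right) = -9990$)
$\frac{-238171 + F}{-235015 + E{\left(184 \right)}} = \frac{-238171 - 9990}{-235015 + 347} = - \frac{248161}{-234668} = \left(-248161\right) \left(- \frac{1}{234668}\right) = \frac{248161}{234668}$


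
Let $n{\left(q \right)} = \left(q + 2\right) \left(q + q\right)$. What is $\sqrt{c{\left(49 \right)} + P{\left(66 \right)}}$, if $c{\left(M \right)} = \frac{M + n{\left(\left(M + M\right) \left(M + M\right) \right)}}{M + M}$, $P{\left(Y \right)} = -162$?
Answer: $\frac{\sqrt{7530458}}{2} \approx 1372.1$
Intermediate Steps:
$n{\left(q \right)} = 2 q \left(2 + q\right)$ ($n{\left(q \right)} = \left(2 + q\right) 2 q = 2 q \left(2 + q\right)$)
$c{\left(M \right)} = \frac{M + 8 M^{2} \left(2 + 4 M^{2}\right)}{2 M}$ ($c{\left(M \right)} = \frac{M + 2 \left(M + M\right) \left(M + M\right) \left(2 + \left(M + M\right) \left(M + M\right)\right)}{M + M} = \frac{M + 2 \cdot 2 M 2 M \left(2 + 2 M 2 M\right)}{2 M} = \left(M + 2 \cdot 4 M^{2} \left(2 + 4 M^{2}\right)\right) \frac{1}{2 M} = \left(M + 8 M^{2} \left(2 + 4 M^{2}\right)\right) \frac{1}{2 M} = \frac{M + 8 M^{2} \left(2 + 4 M^{2}\right)}{2 M}$)
$\sqrt{c{\left(49 \right)} + P{\left(66 \right)}} = \sqrt{\left(\frac{1}{2} + 8 \cdot 49 + 16 \cdot 49^{3}\right) - 162} = \sqrt{\left(\frac{1}{2} + 392 + 16 \cdot 117649\right) - 162} = \sqrt{\left(\frac{1}{2} + 392 + 1882384\right) - 162} = \sqrt{\frac{3765553}{2} - 162} = \sqrt{\frac{3765229}{2}} = \frac{\sqrt{7530458}}{2}$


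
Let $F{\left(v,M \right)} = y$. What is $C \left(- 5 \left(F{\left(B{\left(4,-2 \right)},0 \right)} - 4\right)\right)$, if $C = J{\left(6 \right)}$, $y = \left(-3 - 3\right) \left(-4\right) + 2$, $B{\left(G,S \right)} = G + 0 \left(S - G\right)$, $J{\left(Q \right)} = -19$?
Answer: $2090$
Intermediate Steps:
$B{\left(G,S \right)} = G$ ($B{\left(G,S \right)} = G + 0 = G$)
$y = 26$ ($y = \left(-3 - 3\right) \left(-4\right) + 2 = \left(-6\right) \left(-4\right) + 2 = 24 + 2 = 26$)
$F{\left(v,M \right)} = 26$
$C = -19$
$C \left(- 5 \left(F{\left(B{\left(4,-2 \right)},0 \right)} - 4\right)\right) = - 19 \left(- 5 \left(26 - 4\right)\right) = - 19 \left(\left(-5\right) 22\right) = \left(-19\right) \left(-110\right) = 2090$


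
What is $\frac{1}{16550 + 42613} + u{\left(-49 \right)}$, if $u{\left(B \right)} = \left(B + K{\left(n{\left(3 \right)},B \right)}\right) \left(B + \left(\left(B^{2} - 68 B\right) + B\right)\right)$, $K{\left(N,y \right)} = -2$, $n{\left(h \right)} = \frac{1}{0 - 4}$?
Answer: $- \frac{17002558754}{59163} \approx -2.8739 \cdot 10^{5}$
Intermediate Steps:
$n{\left(h \right)} = - \frac{1}{4}$ ($n{\left(h \right)} = \frac{1}{-4} = - \frac{1}{4}$)
$u{\left(B \right)} = \left(-2 + B\right) \left(B^{2} - 66 B\right)$ ($u{\left(B \right)} = \left(B - 2\right) \left(B + \left(\left(B^{2} - 68 B\right) + B\right)\right) = \left(-2 + B\right) \left(B + \left(B^{2} - 67 B\right)\right) = \left(-2 + B\right) \left(B^{2} - 66 B\right)$)
$\frac{1}{16550 + 42613} + u{\left(-49 \right)} = \frac{1}{16550 + 42613} - 49 \left(132 + \left(-49\right)^{2} - -3332\right) = \frac{1}{59163} - 49 \left(132 + 2401 + 3332\right) = \frac{1}{59163} - 287385 = - \frac{17002558754}{59163}$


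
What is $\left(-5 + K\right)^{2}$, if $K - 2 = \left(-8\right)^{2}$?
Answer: $3721$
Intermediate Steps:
$K = 66$ ($K = 2 + \left(-8\right)^{2} = 2 + 64 = 66$)
$\left(-5 + K\right)^{2} = \left(-5 + 66\right)^{2} = 61^{2} = 3721$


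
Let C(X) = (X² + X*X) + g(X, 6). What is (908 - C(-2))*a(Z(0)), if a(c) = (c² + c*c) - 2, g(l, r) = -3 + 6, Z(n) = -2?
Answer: 5382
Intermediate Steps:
g(l, r) = 3
a(c) = -2 + 2*c² (a(c) = (c² + c²) - 2 = 2*c² - 2 = -2 + 2*c²)
C(X) = 3 + 2*X² (C(X) = (X² + X*X) + 3 = (X² + X²) + 3 = 2*X² + 3 = 3 + 2*X²)
(908 - C(-2))*a(Z(0)) = (908 - (3 + 2*(-2)²))*(-2 + 2*(-2)²) = (908 - (3 + 2*4))*(-2 + 2*4) = (908 - (3 + 8))*(-2 + 8) = (908 - 1*11)*6 = (908 - 11)*6 = 897*6 = 5382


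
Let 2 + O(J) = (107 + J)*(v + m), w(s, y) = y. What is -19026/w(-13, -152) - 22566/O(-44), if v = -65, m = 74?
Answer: 3659829/42940 ≈ 85.231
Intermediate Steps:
O(J) = 961 + 9*J (O(J) = -2 + (107 + J)*(-65 + 74) = -2 + (107 + J)*9 = -2 + (963 + 9*J) = 961 + 9*J)
-19026/w(-13, -152) - 22566/O(-44) = -19026/(-152) - 22566/(961 + 9*(-44)) = -19026*(-1/152) - 22566/(961 - 396) = 9513/76 - 22566/565 = 3659829/42940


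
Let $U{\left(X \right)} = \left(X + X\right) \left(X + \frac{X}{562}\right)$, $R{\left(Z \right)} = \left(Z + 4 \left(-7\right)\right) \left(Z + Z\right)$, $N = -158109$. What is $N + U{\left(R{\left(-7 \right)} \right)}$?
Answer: $\frac{90747671}{281} \approx 3.2295 \cdot 10^{5}$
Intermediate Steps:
$R{\left(Z \right)} = 2 Z \left(-28 + Z\right)$ ($R{\left(Z \right)} = \left(Z - 28\right) 2 Z = \left(-28 + Z\right) 2 Z = 2 Z \left(-28 + Z\right)$)
$U{\left(X \right)} = \frac{563 X^{2}}{281}$ ($U{\left(X \right)} = 2 X \left(X + X \frac{1}{562}\right) = 2 X \left(X + \frac{X}{562}\right) = 2 X \frac{563 X}{562} = \frac{563 X^{2}}{281}$)
$N + U{\left(R{\left(-7 \right)} \right)} = -158109 + \frac{563 \left(2 \left(-7\right) \left(-28 - 7\right)\right)^{2}}{281} = -158109 + \frac{563 \left(2 \left(-7\right) \left(-35\right)\right)^{2}}{281} = -158109 + \frac{563 \cdot 490^{2}}{281} = -158109 + \frac{563}{281} \cdot 240100 = -158109 + \frac{135176300}{281} = \frac{90747671}{281}$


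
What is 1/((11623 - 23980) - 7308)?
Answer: -1/19665 ≈ -5.0852e-5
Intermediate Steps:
1/((11623 - 23980) - 7308) = 1/(-12357 - 7308) = 1/(-19665) = -1/19665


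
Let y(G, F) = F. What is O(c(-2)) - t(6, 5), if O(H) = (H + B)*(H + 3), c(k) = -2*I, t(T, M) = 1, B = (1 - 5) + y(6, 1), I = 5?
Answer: 90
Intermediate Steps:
B = -3 (B = (1 - 5) + 1 = -4 + 1 = -3)
c(k) = -10 (c(k) = -2*5 = -10)
O(H) = (-3 + H)*(3 + H) (O(H) = (H - 3)*(H + 3) = (-3 + H)*(3 + H))
O(c(-2)) - t(6, 5) = (-9 + (-10)²) - 1*1 = (-9 + 100) - 1 = 91 - 1 = 90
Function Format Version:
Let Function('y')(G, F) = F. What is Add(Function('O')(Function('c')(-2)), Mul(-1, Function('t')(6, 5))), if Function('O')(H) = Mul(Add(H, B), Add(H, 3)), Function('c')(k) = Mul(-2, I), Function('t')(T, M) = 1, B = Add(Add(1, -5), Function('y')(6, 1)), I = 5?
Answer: 90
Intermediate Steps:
B = -3 (B = Add(Add(1, -5), 1) = Add(-4, 1) = -3)
Function('c')(k) = -10 (Function('c')(k) = Mul(-2, 5) = -10)
Function('O')(H) = Mul(Add(-3, H), Add(3, H)) (Function('O')(H) = Mul(Add(H, -3), Add(H, 3)) = Mul(Add(-3, H), Add(3, H)))
Add(Function('O')(Function('c')(-2)), Mul(-1, Function('t')(6, 5))) = Add(Add(-9, Pow(-10, 2)), Mul(-1, 1)) = Add(Add(-9, 100), -1) = Add(91, -1) = 90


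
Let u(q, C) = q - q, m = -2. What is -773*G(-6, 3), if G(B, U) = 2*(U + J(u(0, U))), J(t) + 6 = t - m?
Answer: 1546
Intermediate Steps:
u(q, C) = 0
J(t) = -4 + t (J(t) = -6 + (t - 1*(-2)) = -6 + (t + 2) = -6 + (2 + t) = -4 + t)
G(B, U) = -8 + 2*U (G(B, U) = 2*(U + (-4 + 0)) = 2*(U - 4) = 2*(-4 + U) = -8 + 2*U)
-773*G(-6, 3) = -773*(-8 + 2*3) = -773*(-8 + 6) = -773*(-2) = 1546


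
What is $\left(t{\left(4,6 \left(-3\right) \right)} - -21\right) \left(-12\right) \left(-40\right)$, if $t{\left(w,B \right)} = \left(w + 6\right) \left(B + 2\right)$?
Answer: $-66720$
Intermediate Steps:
$t{\left(w,B \right)} = \left(2 + B\right) \left(6 + w\right)$ ($t{\left(w,B \right)} = \left(6 + w\right) \left(2 + B\right) = \left(2 + B\right) \left(6 + w\right)$)
$\left(t{\left(4,6 \left(-3\right) \right)} - -21\right) \left(-12\right) \left(-40\right) = \left(\left(12 + 2 \cdot 4 + 6 \cdot 6 \left(-3\right) + 6 \left(-3\right) 4\right) - -21\right) \left(-12\right) \left(-40\right) = \left(\left(12 + 8 + 6 \left(-18\right) - 72\right) + 21\right) \left(-12\right) \left(-40\right) = \left(\left(12 + 8 - 108 - 72\right) + 21\right) \left(-12\right) \left(-40\right) = \left(-160 + 21\right) \left(-12\right) \left(-40\right) = \left(-139\right) \left(-12\right) \left(-40\right) = 1668 \left(-40\right) = -66720$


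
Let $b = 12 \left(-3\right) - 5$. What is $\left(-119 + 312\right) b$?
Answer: $-7913$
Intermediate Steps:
$b = -41$ ($b = -36 - 5 = -41$)
$\left(-119 + 312\right) b = \left(-119 + 312\right) \left(-41\right) = 193 \left(-41\right) = -7913$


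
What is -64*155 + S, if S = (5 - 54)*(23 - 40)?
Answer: -9087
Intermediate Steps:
S = 833 (S = -49*(-17) = 833)
-64*155 + S = -64*155 + 833 = -9920 + 833 = -9087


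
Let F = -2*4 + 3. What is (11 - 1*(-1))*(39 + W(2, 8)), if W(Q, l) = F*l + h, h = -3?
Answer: -48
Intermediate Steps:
F = -5 (F = -8 + 3 = -5)
W(Q, l) = -3 - 5*l (W(Q, l) = -5*l - 3 = -3 - 5*l)
(11 - 1*(-1))*(39 + W(2, 8)) = (11 - 1*(-1))*(39 + (-3 - 5*8)) = (11 + 1)*(39 + (-3 - 40)) = 12*(39 - 43) = 12*(-4) = -48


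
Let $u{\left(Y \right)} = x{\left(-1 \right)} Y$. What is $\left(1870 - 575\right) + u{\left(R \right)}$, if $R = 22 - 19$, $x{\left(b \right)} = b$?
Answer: $1292$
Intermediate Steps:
$R = 3$
$u{\left(Y \right)} = - Y$
$\left(1870 - 575\right) + u{\left(R \right)} = \left(1870 - 575\right) - 3 = 1295 - 3 = 1292$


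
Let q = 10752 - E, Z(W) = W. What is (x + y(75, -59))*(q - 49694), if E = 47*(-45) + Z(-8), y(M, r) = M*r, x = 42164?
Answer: -1389512241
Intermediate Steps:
E = -2123 (E = 47*(-45) - 8 = -2115 - 8 = -2123)
q = 12875 (q = 10752 - 1*(-2123) = 10752 + 2123 = 12875)
(x + y(75, -59))*(q - 49694) = (42164 + 75*(-59))*(12875 - 49694) = (42164 - 4425)*(-36819) = 37739*(-36819) = -1389512241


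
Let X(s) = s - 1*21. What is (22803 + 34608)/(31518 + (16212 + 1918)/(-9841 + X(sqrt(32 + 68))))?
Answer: 282806586/155248603 ≈ 1.8216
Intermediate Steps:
X(s) = -21 + s (X(s) = s - 21 = -21 + s)
(22803 + 34608)/(31518 + (16212 + 1918)/(-9841 + X(sqrt(32 + 68)))) = (22803 + 34608)/(31518 + (16212 + 1918)/(-9841 + (-21 + sqrt(32 + 68)))) = 57411/(31518 + 18130/(-9841 + (-21 + sqrt(100)))) = 57411/(31518 + 18130/(-9841 + (-21 + 10))) = 57411/(31518 + 18130/(-9841 - 11)) = 57411/(31518 + 18130/(-9852)) = 57411/(31518 + 18130*(-1/9852)) = 57411/(31518 - 9065/4926) = 57411/(155248603/4926) = 57411*(4926/155248603) = 282806586/155248603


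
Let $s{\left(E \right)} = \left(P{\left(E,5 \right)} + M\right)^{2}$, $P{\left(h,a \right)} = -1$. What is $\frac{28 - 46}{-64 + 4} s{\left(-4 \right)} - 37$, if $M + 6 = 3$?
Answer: $- \frac{161}{5} \approx -32.2$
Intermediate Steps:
$M = -3$ ($M = -6 + 3 = -3$)
$s{\left(E \right)} = 16$ ($s{\left(E \right)} = \left(-1 - 3\right)^{2} = \left(-4\right)^{2} = 16$)
$\frac{28 - 46}{-64 + 4} s{\left(-4 \right)} - 37 = \frac{28 - 46}{-64 + 4} \cdot 16 - 37 = - \frac{18}{-60} \cdot 16 - 37 = \left(-18\right) \left(- \frac{1}{60}\right) 16 - 37 = \frac{3}{10} \cdot 16 - 37 = \frac{24}{5} - 37 = - \frac{161}{5}$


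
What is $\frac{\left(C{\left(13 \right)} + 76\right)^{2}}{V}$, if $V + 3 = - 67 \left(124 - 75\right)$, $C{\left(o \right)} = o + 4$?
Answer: $- \frac{279}{106} \approx -2.6321$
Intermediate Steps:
$C{\left(o \right)} = 4 + o$
$V = -3286$ ($V = -3 - 67 \left(124 - 75\right) = -3 - 3283 = -3286$)
$\frac{\left(C{\left(13 \right)} + 76\right)^{2}}{V} = \frac{\left(\left(4 + 13\right) + 76\right)^{2}}{-3286} = \left(17 + 76\right)^{2} \left(- \frac{1}{3286}\right) = 93^{2} \left(- \frac{1}{3286}\right) = 8649 \left(- \frac{1}{3286}\right) = - \frac{279}{106}$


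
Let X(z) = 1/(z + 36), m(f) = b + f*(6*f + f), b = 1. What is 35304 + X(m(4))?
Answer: 5260297/149 ≈ 35304.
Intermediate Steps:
m(f) = 1 + 7*f² (m(f) = 1 + f*(6*f + f) = 1 + f*(7*f) = 1 + 7*f²)
X(z) = 1/(36 + z)
35304 + X(m(4)) = 35304 + 1/(36 + (1 + 7*4²)) = 35304 + 1/(36 + (1 + 7*16)) = 35304 + 1/(36 + (1 + 112)) = 35304 + 1/(36 + 113) = 35304 + 1/149 = 5260297/149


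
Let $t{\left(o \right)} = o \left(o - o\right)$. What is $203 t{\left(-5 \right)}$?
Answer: $0$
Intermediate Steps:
$t{\left(o \right)} = 0$ ($t{\left(o \right)} = o 0 = 0$)
$203 t{\left(-5 \right)} = 203 \cdot 0 = 0$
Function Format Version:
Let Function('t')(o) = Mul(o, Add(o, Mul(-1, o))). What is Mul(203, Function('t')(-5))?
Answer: 0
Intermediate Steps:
Function('t')(o) = 0 (Function('t')(o) = Mul(o, 0) = 0)
Mul(203, Function('t')(-5)) = Mul(203, 0) = 0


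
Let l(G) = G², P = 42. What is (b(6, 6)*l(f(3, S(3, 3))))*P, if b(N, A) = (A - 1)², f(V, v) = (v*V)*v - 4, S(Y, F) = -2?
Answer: 67200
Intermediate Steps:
f(V, v) = -4 + V*v² (f(V, v) = (V*v)*v - 4 = V*v² - 4 = -4 + V*v²)
b(N, A) = (-1 + A)²
(b(6, 6)*l(f(3, S(3, 3))))*P = ((-1 + 6)²*(-4 + 3*(-2)²)²)*42 = (5²*(-4 + 3*4)²)*42 = (25*(-4 + 12)²)*42 = (25*8²)*42 = (25*64)*42 = 1600*42 = 67200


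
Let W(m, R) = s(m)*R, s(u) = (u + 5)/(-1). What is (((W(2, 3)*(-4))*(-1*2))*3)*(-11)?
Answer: 5544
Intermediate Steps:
s(u) = -5 - u (s(u) = (5 + u)*(-1) = -5 - u)
W(m, R) = R*(-5 - m) (W(m, R) = (-5 - m)*R = R*(-5 - m))
(((W(2, 3)*(-4))*(-1*2))*3)*(-11) = (((-1*3*(5 + 2)*(-4))*(-1*2))*3)*(-11) = (((-1*3*7*(-4))*(-2))*3)*(-11) = ((-21*(-4)*(-2))*3)*(-11) = ((84*(-2))*3)*(-11) = -168*3*(-11) = -504*(-11) = 5544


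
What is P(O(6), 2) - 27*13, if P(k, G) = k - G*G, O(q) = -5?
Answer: -360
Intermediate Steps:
P(k, G) = k - G²
P(O(6), 2) - 27*13 = (-5 - 1*2²) - 27*13 = (-5 - 1*4) - 351 = (-5 - 4) - 351 = -9 - 351 = -360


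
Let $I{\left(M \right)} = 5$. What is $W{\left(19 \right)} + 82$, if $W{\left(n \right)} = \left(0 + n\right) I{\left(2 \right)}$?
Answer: $177$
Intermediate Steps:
$W{\left(n \right)} = 5 n$ ($W{\left(n \right)} = \left(0 + n\right) 5 = n 5 = 5 n$)
$W{\left(19 \right)} + 82 = 5 \cdot 19 + 82 = 95 + 82 = 177$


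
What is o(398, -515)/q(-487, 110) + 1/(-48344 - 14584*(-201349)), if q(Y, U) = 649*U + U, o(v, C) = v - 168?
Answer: 145710637103/45297001292400 ≈ 0.0032168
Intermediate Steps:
o(v, C) = -168 + v
q(Y, U) = 650*U
o(398, -515)/q(-487, 110) + 1/(-48344 - 14584*(-201349)) = (-168 + 398)/((650*110)) + 1/(-48344 - 14584*(-201349)) = 230/71500 - 1/201349/(-62928) = 230*(1/71500) - 1/62928*(-1/201349) = 23/7150 + 1/12670489872 = 145710637103/45297001292400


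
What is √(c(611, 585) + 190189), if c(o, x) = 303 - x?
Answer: √189907 ≈ 435.78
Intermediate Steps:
√(c(611, 585) + 190189) = √((303 - 1*585) + 190189) = √((303 - 585) + 190189) = √(-282 + 190189) = √189907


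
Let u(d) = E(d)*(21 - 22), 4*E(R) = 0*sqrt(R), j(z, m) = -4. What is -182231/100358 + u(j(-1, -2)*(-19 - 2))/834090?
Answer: -182231/100358 ≈ -1.8158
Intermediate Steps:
E(R) = 0 (E(R) = (0*sqrt(R))/4 = (1/4)*0 = 0)
u(d) = 0 (u(d) = 0*(21 - 22) = 0*(-1) = 0)
-182231/100358 + u(j(-1, -2)*(-19 - 2))/834090 = -182231/100358 + 0/834090 = -182231*1/100358 + 0*(1/834090) = -182231/100358 + 0 = -182231/100358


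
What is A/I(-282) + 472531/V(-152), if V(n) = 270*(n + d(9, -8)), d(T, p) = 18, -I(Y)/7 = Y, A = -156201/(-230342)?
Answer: -8952161780257/685452875310 ≈ -13.060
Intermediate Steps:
A = 156201/230342 (A = -156201*(-1/230342) = 156201/230342 ≈ 0.67813)
I(Y) = -7*Y
V(n) = 4860 + 270*n (V(n) = 270*(n + 18) = 270*(18 + n) = 4860 + 270*n)
A/I(-282) + 472531/V(-152) = 156201/(230342*((-7*(-282)))) + 472531/(4860 + 270*(-152)) = (156201/230342)/1974 + 472531/(4860 - 41040) = (156201/230342)*(1/1974) + 472531/(-36180) = 52067/151565036 + 472531*(-1/36180) = 52067/151565036 - 472531/36180 = -8952161780257/685452875310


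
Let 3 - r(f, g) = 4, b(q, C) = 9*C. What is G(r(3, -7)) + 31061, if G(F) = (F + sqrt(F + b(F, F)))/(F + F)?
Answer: 62123/2 - I*sqrt(10)/2 ≈ 31062.0 - 1.5811*I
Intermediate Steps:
r(f, g) = -1 (r(f, g) = 3 - 1*4 = 3 - 4 = -1)
G(F) = (F + sqrt(10)*sqrt(F))/(2*F) (G(F) = (F + sqrt(F + 9*F))/(F + F) = (F + sqrt(10*F))/((2*F)) = (F + sqrt(10)*sqrt(F))*(1/(2*F)) = (F + sqrt(10)*sqrt(F))/(2*F))
G(r(3, -7)) + 31061 = (1/2)*(-1 + sqrt(10)*sqrt(-1))/(-1) + 31061 = (1/2)*(-1)*(-1 + sqrt(10)*I) + 31061 = (1/2)*(-1)*(-1 + I*sqrt(10)) + 31061 = (1/2 - I*sqrt(10)/2) + 31061 = 62123/2 - I*sqrt(10)/2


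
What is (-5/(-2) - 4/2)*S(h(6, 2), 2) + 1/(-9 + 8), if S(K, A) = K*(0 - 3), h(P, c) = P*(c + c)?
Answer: -37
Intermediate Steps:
h(P, c) = 2*P*c (h(P, c) = P*(2*c) = 2*P*c)
S(K, A) = -3*K (S(K, A) = K*(-3) = -3*K)
(-5/(-2) - 4/2)*S(h(6, 2), 2) + 1/(-9 + 8) = (-5/(-2) - 4/2)*(-6*6*2) + 1/(-9 + 8) = (-5*(-½) - 4*½)*(-3*24) + 1/(-1) = (5/2 - 2)*(-72) - 1 = (½)*(-72) - 1 = -36 - 1 = -37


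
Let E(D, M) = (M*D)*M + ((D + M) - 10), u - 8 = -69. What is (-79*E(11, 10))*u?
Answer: 5353909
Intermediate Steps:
u = -61 (u = 8 - 69 = -61)
E(D, M) = -10 + D + M + D*M**2 (E(D, M) = (D*M)*M + (-10 + D + M) = D*M**2 + (-10 + D + M) = -10 + D + M + D*M**2)
(-79*E(11, 10))*u = -79*(-10 + 11 + 10 + 11*10**2)*(-61) = -79*(-10 + 11 + 10 + 11*100)*(-61) = -79*(-10 + 11 + 10 + 1100)*(-61) = -79*1111*(-61) = -87769*(-61) = 5353909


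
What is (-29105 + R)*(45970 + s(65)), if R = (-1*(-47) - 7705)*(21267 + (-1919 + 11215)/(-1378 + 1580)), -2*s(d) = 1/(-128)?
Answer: -194032137496753275/25856 ≈ -7.5043e+12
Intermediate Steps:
s(d) = 1/256 (s(d) = -½/(-128) = -½*(-1/128) = 1/256)
R = -16484725670/101 (R = (47 - 7705)*(21267 + 9296/202) = -7658*(21267 + 9296*(1/202)) = -7658*(21267 + 4648/101) = -7658*2152615/101 = -16484725670/101 ≈ -1.6322e+8)
(-29105 + R)*(45970 + s(65)) = (-29105 - 16484725670/101)*(45970 + 1/256) = -16487665275/101*11768321/256 = -194032137496753275/25856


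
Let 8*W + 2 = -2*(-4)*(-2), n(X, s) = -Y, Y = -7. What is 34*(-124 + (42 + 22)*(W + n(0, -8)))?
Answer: 6120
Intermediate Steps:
n(X, s) = 7 (n(X, s) = -1*(-7) = 7)
W = -9/4 (W = -¼ + (-2*(-4)*(-2))/8 = -¼ + (8*(-2))/8 = -¼ + (⅛)*(-16) = -¼ - 2 = -9/4 ≈ -2.2500)
34*(-124 + (42 + 22)*(W + n(0, -8))) = 34*(-124 + (42 + 22)*(-9/4 + 7)) = 34*(-124 + 64*(19/4)) = 34*(-124 + 304) = 34*180 = 6120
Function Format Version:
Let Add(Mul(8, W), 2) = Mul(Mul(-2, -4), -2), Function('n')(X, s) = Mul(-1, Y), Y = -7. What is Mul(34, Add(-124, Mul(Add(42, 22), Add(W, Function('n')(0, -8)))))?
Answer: 6120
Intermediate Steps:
Function('n')(X, s) = 7 (Function('n')(X, s) = Mul(-1, -7) = 7)
W = Rational(-9, 4) (W = Add(Rational(-1, 4), Mul(Rational(1, 8), Mul(Mul(-2, -4), -2))) = Add(Rational(-1, 4), Mul(Rational(1, 8), Mul(8, -2))) = Add(Rational(-1, 4), Mul(Rational(1, 8), -16)) = Add(Rational(-1, 4), -2) = Rational(-9, 4) ≈ -2.2500)
Mul(34, Add(-124, Mul(Add(42, 22), Add(W, Function('n')(0, -8))))) = Mul(34, Add(-124, Mul(Add(42, 22), Add(Rational(-9, 4), 7)))) = Mul(34, Add(-124, Mul(64, Rational(19, 4)))) = Mul(34, Add(-124, 304)) = Mul(34, 180) = 6120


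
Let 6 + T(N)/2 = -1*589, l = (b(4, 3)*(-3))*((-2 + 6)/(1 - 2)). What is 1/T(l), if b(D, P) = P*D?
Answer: -1/1190 ≈ -0.00084034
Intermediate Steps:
b(D, P) = D*P
l = 144 (l = ((4*3)*(-3))*((-2 + 6)/(1 - 2)) = (12*(-3))*(4/(-1)) = -144*(-1) = -36*(-4) = 144)
T(N) = -1190 (T(N) = -12 + 2*(-1*589) = -12 + 2*(-589) = -12 - 1178 = -1190)
1/T(l) = 1/(-1190) = -1/1190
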